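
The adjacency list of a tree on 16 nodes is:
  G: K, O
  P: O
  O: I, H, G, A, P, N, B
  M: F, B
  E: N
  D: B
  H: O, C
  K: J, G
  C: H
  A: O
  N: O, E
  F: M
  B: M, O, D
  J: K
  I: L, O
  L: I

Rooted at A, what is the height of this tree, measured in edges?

4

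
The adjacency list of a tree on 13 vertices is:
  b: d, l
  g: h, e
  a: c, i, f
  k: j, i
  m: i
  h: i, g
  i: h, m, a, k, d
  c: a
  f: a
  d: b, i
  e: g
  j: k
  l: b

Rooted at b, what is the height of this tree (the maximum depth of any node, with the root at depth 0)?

5

The longest root-to-leaf path is b-d-i-h-g-e (5 edges).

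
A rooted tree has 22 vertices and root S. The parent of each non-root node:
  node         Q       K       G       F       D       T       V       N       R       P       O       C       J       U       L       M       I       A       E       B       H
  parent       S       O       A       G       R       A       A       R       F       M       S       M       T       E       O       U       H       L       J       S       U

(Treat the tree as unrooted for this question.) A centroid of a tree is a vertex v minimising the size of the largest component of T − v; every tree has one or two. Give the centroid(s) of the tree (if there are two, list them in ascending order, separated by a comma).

Delete A: the remaining components have sizes 9, 6, 5, 1. Max 9 ≤ 11, so A is a centroid.
No neighbour of A does as well, so A is the unique centroid.

A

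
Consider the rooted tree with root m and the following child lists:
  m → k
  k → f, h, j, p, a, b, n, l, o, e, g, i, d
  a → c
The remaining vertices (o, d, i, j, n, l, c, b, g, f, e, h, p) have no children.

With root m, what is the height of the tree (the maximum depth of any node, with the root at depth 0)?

A deepest node is c, reached by m–k–a–c.
That path has 3 edges, so the height is 3.

3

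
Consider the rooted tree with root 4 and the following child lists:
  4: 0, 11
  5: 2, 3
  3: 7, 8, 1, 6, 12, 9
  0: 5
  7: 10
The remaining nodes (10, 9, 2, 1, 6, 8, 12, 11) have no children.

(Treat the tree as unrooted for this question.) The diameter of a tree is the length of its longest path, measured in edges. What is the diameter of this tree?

6

A longest path is 11–4–0–5–3–7–10, with 6 edges.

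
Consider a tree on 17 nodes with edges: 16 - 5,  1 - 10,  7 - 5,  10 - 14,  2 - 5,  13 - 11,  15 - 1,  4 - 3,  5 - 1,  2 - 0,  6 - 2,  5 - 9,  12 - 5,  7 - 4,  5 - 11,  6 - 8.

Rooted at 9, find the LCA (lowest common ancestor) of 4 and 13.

Ancestors of 4 (toward the root): 4, 7, 5, 9.
Ancestors of 13: 13, 11, 5, 9.
The deepest node appearing in both lists is 5.

5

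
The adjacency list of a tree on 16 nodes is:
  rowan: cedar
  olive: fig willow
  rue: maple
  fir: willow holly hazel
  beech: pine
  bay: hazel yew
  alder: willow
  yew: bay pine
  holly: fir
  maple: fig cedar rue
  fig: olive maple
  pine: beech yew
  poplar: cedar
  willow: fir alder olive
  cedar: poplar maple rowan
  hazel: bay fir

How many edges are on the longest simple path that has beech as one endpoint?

11

Distances from beech peak at 11, attained at poplar (rowan also at distance 11).
beech–pine–yew–bay–hazel–fir–willow–olive–fig–maple–cedar–poplar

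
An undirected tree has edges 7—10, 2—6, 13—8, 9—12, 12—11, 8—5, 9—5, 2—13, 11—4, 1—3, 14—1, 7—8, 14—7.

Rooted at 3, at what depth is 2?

6

Path from 3 to 2: 3 → 1 → 14 → 7 → 8 → 13 → 2, which has 6 edges.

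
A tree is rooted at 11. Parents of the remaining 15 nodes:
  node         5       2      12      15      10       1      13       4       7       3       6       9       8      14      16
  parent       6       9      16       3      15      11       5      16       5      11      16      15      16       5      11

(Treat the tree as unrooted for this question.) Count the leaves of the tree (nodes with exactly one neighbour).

9

The leaves are 1, 2, 4, 7, 8, 10, 12, 13, 14.
That is 9 leaves.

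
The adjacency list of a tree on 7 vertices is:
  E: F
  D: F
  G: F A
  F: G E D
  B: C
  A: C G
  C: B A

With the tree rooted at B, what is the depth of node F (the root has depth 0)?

Path from B to F: B – C – A – G – F, which has 4 edges.

4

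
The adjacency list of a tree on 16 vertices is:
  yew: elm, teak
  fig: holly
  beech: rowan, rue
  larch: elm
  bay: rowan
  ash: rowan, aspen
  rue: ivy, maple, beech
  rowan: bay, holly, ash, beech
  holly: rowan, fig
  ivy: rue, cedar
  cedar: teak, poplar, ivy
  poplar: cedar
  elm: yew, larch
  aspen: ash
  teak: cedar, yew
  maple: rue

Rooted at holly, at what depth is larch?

holly → rowan → beech → rue → ivy → cedar → teak → yew → elm → larch — 9 edges.

9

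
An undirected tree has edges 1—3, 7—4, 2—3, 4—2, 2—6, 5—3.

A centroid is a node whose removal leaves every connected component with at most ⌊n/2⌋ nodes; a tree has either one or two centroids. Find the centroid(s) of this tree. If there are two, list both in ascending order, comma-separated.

2

If 2 is removed the pieces have sizes 3, 2, 1, all ≤ ⌊7/2⌋ = 3.
Every other node leaves some component of size > 3, so the centroid is unique.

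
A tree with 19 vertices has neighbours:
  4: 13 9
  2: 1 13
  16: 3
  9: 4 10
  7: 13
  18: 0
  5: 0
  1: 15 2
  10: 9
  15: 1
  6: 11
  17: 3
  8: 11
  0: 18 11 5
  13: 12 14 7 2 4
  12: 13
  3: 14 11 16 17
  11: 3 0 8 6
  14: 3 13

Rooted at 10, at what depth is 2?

Climbing from 2 to the root: 2 → 13 → 4 → 9 → 10. That's 4 steps.

4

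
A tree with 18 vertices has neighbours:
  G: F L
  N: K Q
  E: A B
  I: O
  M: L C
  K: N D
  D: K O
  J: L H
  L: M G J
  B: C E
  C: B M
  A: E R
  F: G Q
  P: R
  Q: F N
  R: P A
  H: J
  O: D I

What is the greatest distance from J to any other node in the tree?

A farthest node from J is I.
The path J-L-G-F-Q-N-K-D-O-I has 9 edges.

9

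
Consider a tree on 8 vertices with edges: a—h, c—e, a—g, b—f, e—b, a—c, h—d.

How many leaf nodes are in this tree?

3

Exactly 3 nodes have a single neighbour: d, f, g.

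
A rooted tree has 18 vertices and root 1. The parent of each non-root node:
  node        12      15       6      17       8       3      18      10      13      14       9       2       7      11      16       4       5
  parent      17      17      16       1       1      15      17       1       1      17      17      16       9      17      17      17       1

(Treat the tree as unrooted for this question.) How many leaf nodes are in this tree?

13

Exactly 13 nodes have a single neighbour: 2, 3, 4, 5, 6, 7, 8, 10, 11, 12, 13, 14, 18.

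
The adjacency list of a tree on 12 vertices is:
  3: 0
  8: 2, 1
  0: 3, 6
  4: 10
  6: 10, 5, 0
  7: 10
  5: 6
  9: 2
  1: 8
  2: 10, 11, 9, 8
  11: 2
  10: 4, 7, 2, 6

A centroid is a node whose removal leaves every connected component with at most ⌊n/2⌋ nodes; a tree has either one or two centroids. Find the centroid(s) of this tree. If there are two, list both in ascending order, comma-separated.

10

Delete 10: the remaining components have sizes 5, 4, 1, 1. Max 5 ≤ 6, so 10 is a centroid.
Every other node leaves some component of size > 6, so the centroid is unique.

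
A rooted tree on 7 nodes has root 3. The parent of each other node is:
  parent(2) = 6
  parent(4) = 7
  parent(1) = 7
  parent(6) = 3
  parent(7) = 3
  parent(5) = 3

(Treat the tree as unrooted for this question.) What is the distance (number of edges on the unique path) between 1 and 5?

3

Walking from 1: 1 – 7 – 3 – 5. Length 3.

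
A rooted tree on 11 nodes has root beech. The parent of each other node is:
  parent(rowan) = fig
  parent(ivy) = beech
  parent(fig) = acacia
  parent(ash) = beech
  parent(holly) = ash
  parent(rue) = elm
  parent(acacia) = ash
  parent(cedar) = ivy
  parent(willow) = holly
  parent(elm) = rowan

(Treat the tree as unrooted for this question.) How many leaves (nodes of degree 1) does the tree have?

3

Exactly 3 nodes have a single neighbour: cedar, rue, willow.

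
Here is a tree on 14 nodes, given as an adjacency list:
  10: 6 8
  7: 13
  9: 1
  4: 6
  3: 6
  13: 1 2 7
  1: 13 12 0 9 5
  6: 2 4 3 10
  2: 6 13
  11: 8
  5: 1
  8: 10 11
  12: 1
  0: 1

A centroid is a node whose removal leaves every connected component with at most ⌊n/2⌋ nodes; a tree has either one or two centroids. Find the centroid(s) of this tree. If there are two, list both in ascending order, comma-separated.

2, 13

If 13 is removed the pieces have sizes 7, 5, 1, all ≤ ⌊14/2⌋ = 7.
2 is adjacent to 13 and is also a centroid (the largest component after removing it is likewise 7).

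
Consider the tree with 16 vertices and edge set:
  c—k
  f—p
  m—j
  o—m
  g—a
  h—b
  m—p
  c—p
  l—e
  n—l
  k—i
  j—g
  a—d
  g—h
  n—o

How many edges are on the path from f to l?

The path is f - p - m - o - n - l, which has 5 edges.

5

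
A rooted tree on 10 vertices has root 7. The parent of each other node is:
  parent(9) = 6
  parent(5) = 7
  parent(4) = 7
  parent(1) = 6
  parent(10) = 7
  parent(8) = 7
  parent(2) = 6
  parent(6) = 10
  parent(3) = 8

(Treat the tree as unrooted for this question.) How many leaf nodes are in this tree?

6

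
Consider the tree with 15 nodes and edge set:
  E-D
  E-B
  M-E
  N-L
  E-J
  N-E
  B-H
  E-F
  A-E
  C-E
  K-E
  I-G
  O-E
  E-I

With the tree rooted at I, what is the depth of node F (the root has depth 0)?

2

Climbing from F to the root: F – E – I. That's 2 steps.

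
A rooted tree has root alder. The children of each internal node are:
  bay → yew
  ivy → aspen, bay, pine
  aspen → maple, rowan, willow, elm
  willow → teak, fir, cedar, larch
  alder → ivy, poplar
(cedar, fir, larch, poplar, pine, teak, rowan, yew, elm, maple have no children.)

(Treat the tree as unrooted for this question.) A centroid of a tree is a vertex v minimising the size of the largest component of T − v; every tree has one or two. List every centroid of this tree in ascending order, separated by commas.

aspen

Removing aspen splits the tree into components of sizes 6, 5, 1, 1, 1; the largest is 6 ≤ ⌊15/2⌋ = 7.
No neighbour of aspen does as well, so aspen is the unique centroid.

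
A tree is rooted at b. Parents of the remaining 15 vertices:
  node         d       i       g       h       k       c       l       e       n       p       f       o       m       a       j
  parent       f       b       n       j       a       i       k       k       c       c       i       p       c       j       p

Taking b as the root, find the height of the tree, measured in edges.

The longest root-to-leaf path is b → i → c → p → j → a → k → e (7 edges).

7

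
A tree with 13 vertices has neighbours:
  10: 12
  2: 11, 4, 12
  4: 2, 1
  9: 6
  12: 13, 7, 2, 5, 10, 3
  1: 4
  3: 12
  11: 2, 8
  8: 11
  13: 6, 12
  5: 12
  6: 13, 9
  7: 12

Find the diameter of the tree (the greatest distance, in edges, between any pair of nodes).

6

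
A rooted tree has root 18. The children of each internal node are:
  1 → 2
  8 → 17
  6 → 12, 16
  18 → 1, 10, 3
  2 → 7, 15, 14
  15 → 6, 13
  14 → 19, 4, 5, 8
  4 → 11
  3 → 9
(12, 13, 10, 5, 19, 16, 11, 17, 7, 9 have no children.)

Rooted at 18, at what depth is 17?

5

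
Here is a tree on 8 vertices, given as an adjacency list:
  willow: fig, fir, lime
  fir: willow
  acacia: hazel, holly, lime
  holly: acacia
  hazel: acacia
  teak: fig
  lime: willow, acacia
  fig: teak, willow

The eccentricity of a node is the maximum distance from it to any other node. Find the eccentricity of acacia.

4

The node farthest from acacia is teak, via acacia–lime–willow–fig–teak — 4 edges.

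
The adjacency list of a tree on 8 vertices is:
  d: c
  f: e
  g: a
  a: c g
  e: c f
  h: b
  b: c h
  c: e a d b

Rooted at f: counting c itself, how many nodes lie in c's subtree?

6

c's subtree: {c, a, d, b, g, h}, size 6.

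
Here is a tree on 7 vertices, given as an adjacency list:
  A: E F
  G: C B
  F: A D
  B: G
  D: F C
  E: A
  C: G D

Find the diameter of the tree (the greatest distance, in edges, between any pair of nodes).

6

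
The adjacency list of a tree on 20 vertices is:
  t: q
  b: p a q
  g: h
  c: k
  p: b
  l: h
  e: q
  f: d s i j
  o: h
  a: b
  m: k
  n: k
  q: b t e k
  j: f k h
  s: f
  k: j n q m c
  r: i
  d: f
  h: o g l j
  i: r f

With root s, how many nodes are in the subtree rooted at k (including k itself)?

k's subtree: {k, q, m, c, n, e, b, t, a, p}, size 10.

10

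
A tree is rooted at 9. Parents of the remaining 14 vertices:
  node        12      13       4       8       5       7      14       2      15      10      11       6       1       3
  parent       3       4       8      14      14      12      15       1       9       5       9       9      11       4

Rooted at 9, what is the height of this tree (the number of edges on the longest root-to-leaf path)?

7

The longest root-to-leaf path is 9 – 15 – 14 – 8 – 4 – 3 – 12 – 7 (7 edges).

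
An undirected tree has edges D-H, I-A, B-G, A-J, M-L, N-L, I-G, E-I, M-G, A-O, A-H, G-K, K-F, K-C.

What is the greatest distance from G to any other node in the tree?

4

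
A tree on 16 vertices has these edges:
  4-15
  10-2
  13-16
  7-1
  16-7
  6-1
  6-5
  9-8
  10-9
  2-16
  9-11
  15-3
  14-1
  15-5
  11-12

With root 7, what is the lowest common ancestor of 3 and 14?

Ancestors of 3 (toward the root): 3, 15, 5, 6, 1, 7.
Ancestors of 14: 14, 1, 7.
The deepest node appearing in both lists is 1.

1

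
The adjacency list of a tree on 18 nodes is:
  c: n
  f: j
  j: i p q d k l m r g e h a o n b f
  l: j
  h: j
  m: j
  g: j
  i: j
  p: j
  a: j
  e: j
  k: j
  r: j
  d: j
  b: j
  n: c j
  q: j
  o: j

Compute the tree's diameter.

A longest path is c-n-j-l, with 3 edges.

3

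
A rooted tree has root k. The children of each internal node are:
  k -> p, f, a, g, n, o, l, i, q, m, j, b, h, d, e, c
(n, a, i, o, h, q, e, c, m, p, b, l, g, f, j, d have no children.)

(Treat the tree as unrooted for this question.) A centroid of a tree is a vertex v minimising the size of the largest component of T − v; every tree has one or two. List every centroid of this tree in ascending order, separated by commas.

k

Removing k splits the tree into components of sizes 1, 1, 1, 1, 1, 1, 1, 1, 1, 1, 1, 1, 1, 1, 1, 1; the largest is 1 ≤ ⌊17/2⌋ = 8.
No neighbour of k does as well, so k is the unique centroid.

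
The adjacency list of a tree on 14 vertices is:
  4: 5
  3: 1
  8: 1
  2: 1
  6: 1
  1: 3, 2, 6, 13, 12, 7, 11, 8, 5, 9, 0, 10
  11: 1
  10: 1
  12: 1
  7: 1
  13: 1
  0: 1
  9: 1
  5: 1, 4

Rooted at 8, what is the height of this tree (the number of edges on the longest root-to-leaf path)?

4 sits deepest: 8-1-5-4 — 3 edges from the root.

3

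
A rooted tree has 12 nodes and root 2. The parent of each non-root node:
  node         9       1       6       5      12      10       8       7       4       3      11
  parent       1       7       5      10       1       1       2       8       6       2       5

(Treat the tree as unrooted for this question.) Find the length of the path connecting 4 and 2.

The path is 4 – 6 – 5 – 10 – 1 – 7 – 8 – 2, which has 7 edges.

7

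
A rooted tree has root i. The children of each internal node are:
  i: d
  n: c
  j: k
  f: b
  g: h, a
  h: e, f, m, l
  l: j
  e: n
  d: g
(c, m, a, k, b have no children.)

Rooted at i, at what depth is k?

i–d–g–h–l–j–k — 6 edges.

6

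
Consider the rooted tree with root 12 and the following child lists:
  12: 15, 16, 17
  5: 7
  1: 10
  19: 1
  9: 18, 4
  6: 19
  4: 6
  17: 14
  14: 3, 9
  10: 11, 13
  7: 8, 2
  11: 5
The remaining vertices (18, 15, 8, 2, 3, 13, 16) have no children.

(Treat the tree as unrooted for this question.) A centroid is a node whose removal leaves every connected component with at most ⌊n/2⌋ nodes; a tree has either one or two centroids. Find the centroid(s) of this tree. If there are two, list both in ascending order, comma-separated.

Delete 6: the remaining components have sizes 9, 9. Max 9 ≤ 9, so 6 is a centroid.
No neighbour of 6 does as well, so 6 is the unique centroid.

6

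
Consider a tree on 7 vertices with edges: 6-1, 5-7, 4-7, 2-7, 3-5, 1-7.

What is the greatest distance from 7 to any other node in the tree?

2

A farthest node from 7 is 6 (3 also at distance 2).
The path 7–1–6 has 2 edges.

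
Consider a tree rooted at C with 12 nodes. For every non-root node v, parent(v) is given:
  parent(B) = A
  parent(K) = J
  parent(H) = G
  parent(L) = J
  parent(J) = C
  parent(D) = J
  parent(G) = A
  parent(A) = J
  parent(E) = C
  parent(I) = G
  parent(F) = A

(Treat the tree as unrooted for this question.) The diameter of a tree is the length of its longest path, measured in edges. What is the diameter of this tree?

5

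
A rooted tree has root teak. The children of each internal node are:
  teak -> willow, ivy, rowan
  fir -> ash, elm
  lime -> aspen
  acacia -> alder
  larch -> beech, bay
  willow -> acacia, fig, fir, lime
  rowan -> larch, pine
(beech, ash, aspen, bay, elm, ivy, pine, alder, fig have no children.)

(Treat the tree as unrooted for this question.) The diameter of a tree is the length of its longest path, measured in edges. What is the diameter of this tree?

6

Starting from aspen, a farthest node is beech at distance 6.
One longest path: aspen–lime–willow–teak–rowan–larch–beech.
So the diameter is 6.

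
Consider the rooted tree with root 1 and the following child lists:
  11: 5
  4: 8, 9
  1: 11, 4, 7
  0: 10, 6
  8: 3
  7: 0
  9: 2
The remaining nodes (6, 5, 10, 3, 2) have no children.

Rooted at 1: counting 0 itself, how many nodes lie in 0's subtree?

0's subtree: {0, 6, 10}, size 3.

3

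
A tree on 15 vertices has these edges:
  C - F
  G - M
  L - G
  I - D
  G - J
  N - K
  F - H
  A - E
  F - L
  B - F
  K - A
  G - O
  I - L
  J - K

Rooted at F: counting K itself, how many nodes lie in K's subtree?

4

K's subtree: {K, N, A, E}, size 4.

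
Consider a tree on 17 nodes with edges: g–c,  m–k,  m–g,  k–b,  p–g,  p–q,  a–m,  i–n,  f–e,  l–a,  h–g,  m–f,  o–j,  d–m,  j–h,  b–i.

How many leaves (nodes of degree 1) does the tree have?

Degree-1 nodes: c, d, e, l, n, o, q — 7 of them.

7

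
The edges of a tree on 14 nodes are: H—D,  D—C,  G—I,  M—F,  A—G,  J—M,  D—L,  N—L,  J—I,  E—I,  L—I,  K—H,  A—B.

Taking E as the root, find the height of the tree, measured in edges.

5

The longest root-to-leaf path is E → I → L → D → H → K (5 edges).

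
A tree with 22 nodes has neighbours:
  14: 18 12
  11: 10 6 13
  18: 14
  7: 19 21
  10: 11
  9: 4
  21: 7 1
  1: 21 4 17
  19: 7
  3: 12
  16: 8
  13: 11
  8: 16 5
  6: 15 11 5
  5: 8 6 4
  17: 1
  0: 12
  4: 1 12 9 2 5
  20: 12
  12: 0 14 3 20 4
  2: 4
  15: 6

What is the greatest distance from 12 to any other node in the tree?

5

A farthest node from 12 is 10 (19, 13 also at distance 5).
The path 12-4-5-6-11-10 has 5 edges.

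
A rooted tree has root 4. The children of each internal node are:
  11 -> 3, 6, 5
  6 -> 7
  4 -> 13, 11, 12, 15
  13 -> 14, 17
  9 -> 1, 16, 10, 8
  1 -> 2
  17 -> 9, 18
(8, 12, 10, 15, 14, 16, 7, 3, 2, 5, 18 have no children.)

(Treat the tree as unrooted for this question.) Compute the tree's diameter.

A longest path is 2–1–9–17–13–4–11–6–7, with 8 edges.

8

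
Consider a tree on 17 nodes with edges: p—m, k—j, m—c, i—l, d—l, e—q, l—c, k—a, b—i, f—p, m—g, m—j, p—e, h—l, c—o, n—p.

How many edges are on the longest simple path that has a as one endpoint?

7

The node farthest from a is b, via a-k-j-m-c-l-i-b — 7 edges.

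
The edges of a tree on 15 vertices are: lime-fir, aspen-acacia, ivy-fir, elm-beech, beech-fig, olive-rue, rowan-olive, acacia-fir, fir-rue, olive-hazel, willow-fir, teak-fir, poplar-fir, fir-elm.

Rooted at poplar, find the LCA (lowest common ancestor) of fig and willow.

fig's ancestor chain is fig, beech, elm, fir, poplar and willow's is willow, fir, poplar; they first meet at fir.

fir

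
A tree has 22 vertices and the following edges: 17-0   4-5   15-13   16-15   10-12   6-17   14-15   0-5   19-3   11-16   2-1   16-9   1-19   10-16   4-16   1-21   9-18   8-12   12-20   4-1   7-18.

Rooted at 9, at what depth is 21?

4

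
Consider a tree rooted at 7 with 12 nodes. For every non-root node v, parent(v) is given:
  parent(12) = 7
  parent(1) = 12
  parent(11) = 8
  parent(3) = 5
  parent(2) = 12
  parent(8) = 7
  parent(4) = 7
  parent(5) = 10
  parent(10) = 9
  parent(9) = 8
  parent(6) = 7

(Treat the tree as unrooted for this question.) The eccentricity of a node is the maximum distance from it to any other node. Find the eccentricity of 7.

5

A farthest node from 7 is 3.
The path 7 – 8 – 9 – 10 – 5 – 3 has 5 edges.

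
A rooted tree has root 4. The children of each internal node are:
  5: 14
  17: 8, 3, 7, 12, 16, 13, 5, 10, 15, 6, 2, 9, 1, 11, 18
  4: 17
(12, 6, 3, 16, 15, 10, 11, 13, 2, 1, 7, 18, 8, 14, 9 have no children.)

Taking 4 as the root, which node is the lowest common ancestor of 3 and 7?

17

3's ancestor chain is 3, 17, 4 and 7's is 7, 17, 4; they first meet at 17.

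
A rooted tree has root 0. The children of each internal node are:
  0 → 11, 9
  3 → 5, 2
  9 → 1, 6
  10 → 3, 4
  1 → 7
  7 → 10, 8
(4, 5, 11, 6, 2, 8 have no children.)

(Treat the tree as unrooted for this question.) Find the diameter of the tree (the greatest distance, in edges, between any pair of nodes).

A longest path is 2 – 3 – 10 – 7 – 1 – 9 – 0 – 11, with 7 edges.

7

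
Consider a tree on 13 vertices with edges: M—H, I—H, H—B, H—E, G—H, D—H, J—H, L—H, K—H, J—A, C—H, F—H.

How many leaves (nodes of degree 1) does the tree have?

The leaves are A, B, C, D, E, F, G, I, K, L, M.
That is 11 leaves.

11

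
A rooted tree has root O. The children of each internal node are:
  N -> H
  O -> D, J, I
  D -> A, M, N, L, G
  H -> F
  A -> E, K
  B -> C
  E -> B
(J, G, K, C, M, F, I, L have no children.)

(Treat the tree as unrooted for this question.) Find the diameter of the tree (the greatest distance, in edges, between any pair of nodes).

7

Starting from F, a farthest node is C at distance 7.
One longest path: F–H–N–D–A–E–B–C.
So the diameter is 7.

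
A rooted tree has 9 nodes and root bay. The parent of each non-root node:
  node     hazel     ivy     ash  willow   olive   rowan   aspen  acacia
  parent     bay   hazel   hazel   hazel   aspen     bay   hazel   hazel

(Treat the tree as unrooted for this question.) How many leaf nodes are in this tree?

6

Exactly 6 nodes have a single neighbour: acacia, ash, ivy, olive, rowan, willow.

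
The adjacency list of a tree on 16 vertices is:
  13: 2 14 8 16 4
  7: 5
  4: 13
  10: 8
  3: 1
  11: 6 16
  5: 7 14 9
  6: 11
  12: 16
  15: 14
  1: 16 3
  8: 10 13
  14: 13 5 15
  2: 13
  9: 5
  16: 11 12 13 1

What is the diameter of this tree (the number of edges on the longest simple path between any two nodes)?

6

A longest path is 7-5-14-13-16-1-3, with 6 edges.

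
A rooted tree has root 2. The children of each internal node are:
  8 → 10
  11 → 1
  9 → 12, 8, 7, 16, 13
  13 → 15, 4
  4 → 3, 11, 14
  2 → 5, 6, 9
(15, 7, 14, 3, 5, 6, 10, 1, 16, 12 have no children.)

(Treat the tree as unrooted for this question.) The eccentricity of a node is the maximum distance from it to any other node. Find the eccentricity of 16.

Distances from 16 peak at 5, attained at 1.
16-9-13-4-11-1

5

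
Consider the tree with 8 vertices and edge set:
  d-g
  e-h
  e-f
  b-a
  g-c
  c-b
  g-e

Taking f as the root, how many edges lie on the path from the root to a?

Path from f to a: f – e – g – c – b – a, which has 5 edges.

5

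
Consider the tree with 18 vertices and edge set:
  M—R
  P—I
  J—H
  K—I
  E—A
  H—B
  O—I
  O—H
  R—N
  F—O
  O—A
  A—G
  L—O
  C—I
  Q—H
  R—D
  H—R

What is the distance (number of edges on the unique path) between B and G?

The path is B - H - O - A - G, which has 4 edges.

4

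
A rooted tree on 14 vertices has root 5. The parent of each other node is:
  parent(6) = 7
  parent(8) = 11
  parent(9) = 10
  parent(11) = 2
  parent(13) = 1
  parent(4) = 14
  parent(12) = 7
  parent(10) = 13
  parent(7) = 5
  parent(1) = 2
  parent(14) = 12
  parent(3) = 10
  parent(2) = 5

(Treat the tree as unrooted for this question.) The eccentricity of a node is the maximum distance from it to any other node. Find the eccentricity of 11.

6

Distances from 11 peak at 6, attained at 4.
11-2-5-7-12-14-4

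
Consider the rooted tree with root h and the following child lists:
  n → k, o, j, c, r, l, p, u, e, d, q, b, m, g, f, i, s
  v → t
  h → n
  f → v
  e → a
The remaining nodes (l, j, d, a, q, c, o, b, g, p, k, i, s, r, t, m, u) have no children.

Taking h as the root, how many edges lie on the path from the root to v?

3

Climbing from v to the root: v – f – n – h. That's 3 steps.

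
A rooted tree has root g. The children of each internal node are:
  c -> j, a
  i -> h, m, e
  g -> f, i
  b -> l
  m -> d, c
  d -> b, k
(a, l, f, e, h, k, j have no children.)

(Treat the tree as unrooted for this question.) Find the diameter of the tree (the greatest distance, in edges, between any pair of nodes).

Starting from l, a farthest node is f at distance 6.
One longest path: l - b - d - m - i - g - f.
So the diameter is 6.

6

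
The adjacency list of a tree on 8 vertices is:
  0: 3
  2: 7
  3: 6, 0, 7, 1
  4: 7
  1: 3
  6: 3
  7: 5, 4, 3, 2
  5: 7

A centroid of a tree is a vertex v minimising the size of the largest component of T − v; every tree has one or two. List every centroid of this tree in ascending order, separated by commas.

3, 7

Removing 3 splits the tree into components of sizes 4, 1, 1, 1; the largest is 4 ≤ ⌊8/2⌋ = 4.
Its neighbour 7 also leaves a largest component of size 4, so both are centroids.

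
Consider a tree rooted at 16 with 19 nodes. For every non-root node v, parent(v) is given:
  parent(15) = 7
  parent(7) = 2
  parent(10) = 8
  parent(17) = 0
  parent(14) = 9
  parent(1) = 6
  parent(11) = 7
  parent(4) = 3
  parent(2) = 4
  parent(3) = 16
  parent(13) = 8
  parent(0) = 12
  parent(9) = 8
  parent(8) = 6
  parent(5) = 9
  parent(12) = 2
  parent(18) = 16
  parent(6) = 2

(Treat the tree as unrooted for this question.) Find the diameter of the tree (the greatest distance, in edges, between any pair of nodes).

Starting from 14, a farthest node is 18 at distance 8.
One longest path: 14-9-8-6-2-4-3-16-18.
So the diameter is 8.

8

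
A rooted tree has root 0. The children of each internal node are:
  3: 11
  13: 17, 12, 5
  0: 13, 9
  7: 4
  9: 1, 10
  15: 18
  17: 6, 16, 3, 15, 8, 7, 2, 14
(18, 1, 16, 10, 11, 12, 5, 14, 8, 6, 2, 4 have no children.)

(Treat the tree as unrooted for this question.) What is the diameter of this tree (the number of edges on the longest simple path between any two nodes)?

A longest path is 10–9–0–13–17–3–11, with 6 edges.

6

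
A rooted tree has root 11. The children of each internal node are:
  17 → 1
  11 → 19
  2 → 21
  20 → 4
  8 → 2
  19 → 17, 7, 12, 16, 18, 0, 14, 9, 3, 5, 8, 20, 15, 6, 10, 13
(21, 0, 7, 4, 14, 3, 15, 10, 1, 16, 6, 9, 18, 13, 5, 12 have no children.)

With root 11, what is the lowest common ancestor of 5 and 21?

Ancestors of 5 (toward the root): 5, 19, 11.
Ancestors of 21: 21, 2, 8, 19, 11.
The deepest node appearing in both lists is 19.

19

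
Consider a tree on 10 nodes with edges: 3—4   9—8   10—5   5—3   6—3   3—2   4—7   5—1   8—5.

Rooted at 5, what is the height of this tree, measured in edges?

A deepest node is 7, reached by 5–3–4–7.
That path has 3 edges, so the height is 3.

3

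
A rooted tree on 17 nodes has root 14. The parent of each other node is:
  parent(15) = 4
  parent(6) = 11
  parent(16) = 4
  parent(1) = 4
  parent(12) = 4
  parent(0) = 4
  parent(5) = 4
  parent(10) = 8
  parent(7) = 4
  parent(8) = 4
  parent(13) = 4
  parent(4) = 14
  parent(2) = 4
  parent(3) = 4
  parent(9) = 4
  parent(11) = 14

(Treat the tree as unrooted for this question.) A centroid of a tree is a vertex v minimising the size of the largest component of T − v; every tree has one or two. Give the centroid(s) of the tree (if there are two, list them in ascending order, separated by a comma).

4

Removing 4 splits the tree into components of sizes 3, 2, 1, 1, 1, 1, 1, 1, 1, 1, 1, 1, 1; the largest is 3 ≤ ⌊17/2⌋ = 8.
No neighbour of 4 does as well, so 4 is the unique centroid.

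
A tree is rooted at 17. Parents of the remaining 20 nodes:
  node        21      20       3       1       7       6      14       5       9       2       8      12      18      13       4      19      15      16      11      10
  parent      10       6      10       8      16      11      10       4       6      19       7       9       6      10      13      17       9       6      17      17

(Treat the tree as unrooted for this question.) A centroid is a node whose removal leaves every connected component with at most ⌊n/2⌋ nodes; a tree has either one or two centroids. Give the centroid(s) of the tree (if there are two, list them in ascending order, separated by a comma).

If 11 is removed the pieces have sizes 10, 10, all ≤ ⌊21/2⌋ = 10.
Every other node leaves some component of size > 10, so the centroid is unique.

11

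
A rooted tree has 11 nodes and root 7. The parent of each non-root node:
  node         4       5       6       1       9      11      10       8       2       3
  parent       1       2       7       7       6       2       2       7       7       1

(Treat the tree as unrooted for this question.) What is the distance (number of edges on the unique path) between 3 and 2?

3

The path is 3–1–7–2, which has 3 edges.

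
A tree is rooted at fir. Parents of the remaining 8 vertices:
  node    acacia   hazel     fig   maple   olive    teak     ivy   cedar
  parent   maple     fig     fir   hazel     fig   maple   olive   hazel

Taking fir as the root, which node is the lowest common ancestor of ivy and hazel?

fig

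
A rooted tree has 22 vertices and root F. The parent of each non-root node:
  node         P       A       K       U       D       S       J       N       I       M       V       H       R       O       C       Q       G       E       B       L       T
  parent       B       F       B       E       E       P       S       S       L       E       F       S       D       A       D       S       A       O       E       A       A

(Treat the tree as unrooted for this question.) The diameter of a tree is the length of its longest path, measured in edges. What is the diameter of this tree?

8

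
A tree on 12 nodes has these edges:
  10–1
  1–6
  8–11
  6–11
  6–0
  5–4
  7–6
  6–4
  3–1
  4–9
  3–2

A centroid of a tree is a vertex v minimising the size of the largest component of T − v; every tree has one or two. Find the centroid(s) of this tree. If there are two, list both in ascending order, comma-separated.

Removing 6 splits the tree into components of sizes 4, 3, 2, 1, 1; the largest is 4 ≤ ⌊12/2⌋ = 6.
No neighbour of 6 does as well, so 6 is the unique centroid.

6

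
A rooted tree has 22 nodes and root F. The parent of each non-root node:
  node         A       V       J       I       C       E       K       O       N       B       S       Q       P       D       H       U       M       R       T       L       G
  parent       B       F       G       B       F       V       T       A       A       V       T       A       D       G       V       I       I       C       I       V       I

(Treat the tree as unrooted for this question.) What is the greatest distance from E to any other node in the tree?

6

A farthest node from E is P.
The path E–V–B–I–G–D–P has 6 edges.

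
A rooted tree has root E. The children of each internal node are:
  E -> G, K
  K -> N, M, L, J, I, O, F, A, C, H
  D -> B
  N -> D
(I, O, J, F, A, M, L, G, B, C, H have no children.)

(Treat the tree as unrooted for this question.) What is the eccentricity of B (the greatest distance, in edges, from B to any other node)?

5

A farthest node from B is G.
The path B-D-N-K-E-G has 5 edges.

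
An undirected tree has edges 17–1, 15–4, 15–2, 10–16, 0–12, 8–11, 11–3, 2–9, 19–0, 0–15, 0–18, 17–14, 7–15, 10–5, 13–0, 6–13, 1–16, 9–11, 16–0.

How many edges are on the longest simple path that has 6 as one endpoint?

7

Distances from 6 peak at 7, attained at 8 (3 also at distance 7).
6–13–0–15–2–9–11–8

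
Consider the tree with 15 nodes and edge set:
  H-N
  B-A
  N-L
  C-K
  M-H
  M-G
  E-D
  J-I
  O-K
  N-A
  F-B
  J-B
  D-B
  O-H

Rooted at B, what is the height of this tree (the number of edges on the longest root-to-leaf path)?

6

C sits deepest: B–A–N–H–O–K–C — 6 edges from the root.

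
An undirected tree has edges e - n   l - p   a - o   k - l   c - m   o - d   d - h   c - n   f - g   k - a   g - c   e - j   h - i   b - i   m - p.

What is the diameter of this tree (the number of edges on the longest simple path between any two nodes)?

13

BFS from j reaches b last, at distance 13; BFS from b confirms no node is farther.
Path: j – e – n – c – m – p – l – k – a – o – d – h – i – b.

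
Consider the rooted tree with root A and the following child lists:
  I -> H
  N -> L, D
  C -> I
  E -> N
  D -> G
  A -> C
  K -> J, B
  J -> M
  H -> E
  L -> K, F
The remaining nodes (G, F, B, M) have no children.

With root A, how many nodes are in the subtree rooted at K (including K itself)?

4

The subtree rooted at K contains: K, J, B, M — 4 nodes.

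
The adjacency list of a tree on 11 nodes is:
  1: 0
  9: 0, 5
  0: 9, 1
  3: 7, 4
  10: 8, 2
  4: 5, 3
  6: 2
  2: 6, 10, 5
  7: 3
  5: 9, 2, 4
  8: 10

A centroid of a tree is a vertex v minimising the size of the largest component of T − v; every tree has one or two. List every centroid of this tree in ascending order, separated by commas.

If 5 is removed the pieces have sizes 4, 3, 3, all ≤ ⌊11/2⌋ = 5.
Every other node leaves some component of size > 5, so the centroid is unique.

5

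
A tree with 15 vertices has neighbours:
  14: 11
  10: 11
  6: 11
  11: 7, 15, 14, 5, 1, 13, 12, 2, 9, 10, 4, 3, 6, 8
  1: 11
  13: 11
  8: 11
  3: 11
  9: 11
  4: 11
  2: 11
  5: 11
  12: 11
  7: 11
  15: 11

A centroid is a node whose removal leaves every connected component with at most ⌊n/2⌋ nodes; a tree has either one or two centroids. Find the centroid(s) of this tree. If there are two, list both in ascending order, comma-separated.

If 11 is removed the pieces have sizes 1, 1, 1, 1, 1, 1, 1, 1, 1, 1, 1, 1, 1, 1, all ≤ ⌊15/2⌋ = 7.
Every other node leaves some component of size > 7, so the centroid is unique.

11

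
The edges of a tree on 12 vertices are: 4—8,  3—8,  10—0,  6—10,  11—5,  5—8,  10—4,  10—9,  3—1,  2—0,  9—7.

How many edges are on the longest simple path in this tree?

6

A longest path is 11–5–8–4–10–9–7, with 6 edges.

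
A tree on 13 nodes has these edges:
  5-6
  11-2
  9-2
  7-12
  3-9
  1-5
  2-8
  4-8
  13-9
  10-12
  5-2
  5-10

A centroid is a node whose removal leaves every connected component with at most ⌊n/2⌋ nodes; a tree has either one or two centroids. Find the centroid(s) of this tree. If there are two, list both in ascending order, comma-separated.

2

If 2 is removed the pieces have sizes 6, 3, 2, 1, all ≤ ⌊13/2⌋ = 6.
No neighbour of 2 does as well, so 2 is the unique centroid.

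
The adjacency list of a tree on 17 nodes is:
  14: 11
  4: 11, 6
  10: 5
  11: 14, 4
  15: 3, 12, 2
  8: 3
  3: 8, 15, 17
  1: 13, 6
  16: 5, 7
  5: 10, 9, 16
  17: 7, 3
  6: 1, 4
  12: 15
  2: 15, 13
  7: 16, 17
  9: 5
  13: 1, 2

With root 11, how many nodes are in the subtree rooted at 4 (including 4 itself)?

15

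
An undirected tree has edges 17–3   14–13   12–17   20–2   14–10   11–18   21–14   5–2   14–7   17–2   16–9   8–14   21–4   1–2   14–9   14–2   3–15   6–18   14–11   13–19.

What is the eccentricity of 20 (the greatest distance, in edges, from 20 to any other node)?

A farthest node from 20 is 6.
The path 20-2-14-11-18-6 has 5 edges.

5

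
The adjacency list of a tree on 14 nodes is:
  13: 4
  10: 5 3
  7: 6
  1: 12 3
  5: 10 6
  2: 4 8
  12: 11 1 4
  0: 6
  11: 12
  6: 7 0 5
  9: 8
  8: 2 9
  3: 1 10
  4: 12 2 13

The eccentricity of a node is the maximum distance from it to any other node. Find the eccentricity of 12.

6

A farthest node from 12 is 0 (7 also at distance 6).
The path 12–1–3–10–5–6–0 has 6 edges.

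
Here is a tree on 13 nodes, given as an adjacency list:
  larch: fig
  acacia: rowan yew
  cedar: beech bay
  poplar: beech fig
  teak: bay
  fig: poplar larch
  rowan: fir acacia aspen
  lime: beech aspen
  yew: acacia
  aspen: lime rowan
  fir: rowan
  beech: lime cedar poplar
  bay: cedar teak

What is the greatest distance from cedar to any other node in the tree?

6

A farthest node from cedar is yew.
The path cedar – beech – lime – aspen – rowan – acacia – yew has 6 edges.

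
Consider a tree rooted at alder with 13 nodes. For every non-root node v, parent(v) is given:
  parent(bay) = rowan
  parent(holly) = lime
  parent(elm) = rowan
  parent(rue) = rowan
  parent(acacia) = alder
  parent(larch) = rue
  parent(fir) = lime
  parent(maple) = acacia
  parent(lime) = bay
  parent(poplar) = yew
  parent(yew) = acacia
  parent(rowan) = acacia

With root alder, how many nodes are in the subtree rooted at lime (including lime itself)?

Descendants of lime (including itself): lime, fir, holly. That's 3.

3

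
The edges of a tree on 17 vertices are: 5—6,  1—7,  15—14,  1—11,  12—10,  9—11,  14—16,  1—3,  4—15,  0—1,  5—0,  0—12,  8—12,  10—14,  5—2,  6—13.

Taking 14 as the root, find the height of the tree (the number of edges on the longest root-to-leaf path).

6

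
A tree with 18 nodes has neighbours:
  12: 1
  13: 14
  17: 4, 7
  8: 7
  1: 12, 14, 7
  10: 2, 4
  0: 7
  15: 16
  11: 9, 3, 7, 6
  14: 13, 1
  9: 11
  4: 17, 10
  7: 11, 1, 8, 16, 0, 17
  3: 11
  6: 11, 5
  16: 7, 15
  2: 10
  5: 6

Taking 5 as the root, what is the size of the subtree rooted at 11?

16

The subtree rooted at 11 contains: 11, 7, 3, 9, 16, 17, 1, 0, 8, 15, 4, 14, 12, 10, 13, 2 — 16 nodes.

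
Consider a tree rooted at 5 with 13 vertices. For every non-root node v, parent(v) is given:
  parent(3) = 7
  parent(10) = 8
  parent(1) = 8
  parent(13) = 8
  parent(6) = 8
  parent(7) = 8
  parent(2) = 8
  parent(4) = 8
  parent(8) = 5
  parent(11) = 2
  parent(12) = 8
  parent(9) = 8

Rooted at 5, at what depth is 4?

Climbing from 4 to the root: 4 – 8 – 5. That's 2 steps.

2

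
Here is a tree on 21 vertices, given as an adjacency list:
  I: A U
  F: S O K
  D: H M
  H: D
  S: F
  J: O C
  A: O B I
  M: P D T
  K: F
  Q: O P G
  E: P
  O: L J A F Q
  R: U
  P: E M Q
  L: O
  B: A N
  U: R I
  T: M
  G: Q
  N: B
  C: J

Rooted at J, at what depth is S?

J → O → F → S — 3 edges.

3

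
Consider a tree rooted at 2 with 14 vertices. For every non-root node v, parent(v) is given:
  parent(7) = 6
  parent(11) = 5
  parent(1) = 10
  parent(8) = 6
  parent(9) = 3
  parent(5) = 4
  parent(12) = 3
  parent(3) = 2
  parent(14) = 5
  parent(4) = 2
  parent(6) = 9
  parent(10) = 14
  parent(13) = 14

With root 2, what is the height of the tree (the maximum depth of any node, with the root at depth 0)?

A deepest node is 1, reached by 2-4-5-14-10-1.
That path has 5 edges, so the height is 5.

5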